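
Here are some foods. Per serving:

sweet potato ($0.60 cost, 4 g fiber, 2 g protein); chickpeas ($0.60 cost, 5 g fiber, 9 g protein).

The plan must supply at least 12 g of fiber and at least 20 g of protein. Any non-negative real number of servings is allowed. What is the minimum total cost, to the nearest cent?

sweet potato only: max(12/4, 20/2) = 10 servings → $6.00.
chickpeas only: max(12/5, 20/9) = 2.4 servings → $1.44.
sweet potato + chickpeas with both tight: 0.3077 servings and 2.154 servings → $1.48.
So the least-cost plan costs $1.44.

$1.44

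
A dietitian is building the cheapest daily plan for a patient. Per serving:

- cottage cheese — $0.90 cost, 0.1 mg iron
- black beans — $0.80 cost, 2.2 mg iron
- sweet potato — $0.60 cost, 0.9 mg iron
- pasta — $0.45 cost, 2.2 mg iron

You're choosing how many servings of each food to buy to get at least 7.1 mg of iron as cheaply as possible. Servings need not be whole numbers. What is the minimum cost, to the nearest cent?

Cost per mg of iron: pasta $0.2045, black beans $0.3636, sweet potato $0.6667, cottage cheese $9.0000.
With no serving limits, use only pasta: 7.1 mg / 2.2 mg = 3.227 servings × $0.45 = $1.45.

$1.45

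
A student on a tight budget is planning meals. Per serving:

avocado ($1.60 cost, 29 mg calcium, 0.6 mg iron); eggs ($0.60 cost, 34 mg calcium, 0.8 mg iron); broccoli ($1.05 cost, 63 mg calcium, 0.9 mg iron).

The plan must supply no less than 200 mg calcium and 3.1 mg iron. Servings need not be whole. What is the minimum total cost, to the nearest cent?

avocado only: max(200/29, 3.1/0.6) = 6.897 servings → $11.03.
eggs only: max(200/34, 3.1/0.8) = 5.882 servings → $3.53.
broccoli only: max(200/63, 3.1/0.9) = 3.444 servings → $3.62.
avocado + eggs: the both-tight solution has a negative serving — not a feasible corner.
avocado + broccoli with both tight: 1.308 servings and 2.573 servings → $4.79.
eggs + broccoli with both tight: 0.7727 servings and 2.758 servings → $3.36.
So the least-cost plan costs $3.36.

$3.36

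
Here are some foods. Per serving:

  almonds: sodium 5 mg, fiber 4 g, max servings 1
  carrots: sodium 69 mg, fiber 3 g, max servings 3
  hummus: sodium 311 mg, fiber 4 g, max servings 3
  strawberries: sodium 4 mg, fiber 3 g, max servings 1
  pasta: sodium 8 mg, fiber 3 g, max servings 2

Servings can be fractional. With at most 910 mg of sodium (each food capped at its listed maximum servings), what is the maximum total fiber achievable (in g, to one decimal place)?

30.7 g

Fiber per mg sodium: almonds 0.8, strawberries 0.75, pasta 0.375, carrots 0.04348, hummus 0.01286.
Take 1 serving of almonds: uses 5 mg sodium, +4.0 g fiber (running total 4.0 g).
Take 1 serving of strawberries: uses 4 mg sodium, +3.0 g fiber (running total 7.0 g).
Take 2 servings of pasta: uses 16 mg sodium, +6.0 g fiber (running total 13.0 g).
Take 3 servings of carrots: uses 207 mg sodium, +9.0 g fiber (running total 22.0 g).
Take 2.18 servings of hummus: uses 678 mg sodium, +8.7 g fiber (running total 30.7 g).
Greedy by best ratio exhausts the sodium allowance optimally: 30.7 g.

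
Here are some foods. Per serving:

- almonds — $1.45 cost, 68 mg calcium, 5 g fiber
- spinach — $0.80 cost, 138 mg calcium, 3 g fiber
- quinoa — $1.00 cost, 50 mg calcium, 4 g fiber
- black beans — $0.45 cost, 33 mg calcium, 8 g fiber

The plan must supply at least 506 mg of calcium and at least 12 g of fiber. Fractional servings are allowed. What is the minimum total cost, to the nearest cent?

almonds only: max(506/68, 12/5) = 7.441 servings → $10.79.
spinach only: max(506/138, 12/3) = 4 servings → $3.20.
quinoa only: max(506/50, 12/4) = 10.12 servings → $10.12.
black beans only: max(506/33, 12/8) = 15.33 servings → $6.90.
almonds + spinach with both tight: 0.284 servings and 3.527 servings → $3.23.
almonds + quinoa with both targets exact would need a negative amount; discard.
almonds + black beans: the both-tight solution has a negative serving — not a feasible corner.
spinach + quinoa with both tight: 3.542 servings and 0.3433 servings → $3.18.
spinach + black beans with both tight: 3.634 servings and 0.1373 servings → $2.97.
quinoa + black beans: the both-tight solution has a negative serving — not a feasible corner.
Cheapest feasible corner: $2.97.

$2.97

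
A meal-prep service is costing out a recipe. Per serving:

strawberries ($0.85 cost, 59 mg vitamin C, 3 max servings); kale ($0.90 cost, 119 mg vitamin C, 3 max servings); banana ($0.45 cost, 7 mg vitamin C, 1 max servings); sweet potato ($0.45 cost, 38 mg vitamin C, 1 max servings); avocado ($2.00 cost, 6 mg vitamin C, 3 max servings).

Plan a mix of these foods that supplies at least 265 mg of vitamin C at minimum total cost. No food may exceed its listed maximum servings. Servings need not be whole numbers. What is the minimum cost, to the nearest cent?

Cost per mg of vitamin C: kale $0.0076, sweet potato $0.0118, strawberries $0.0144, banana $0.0643, avocado $0.3333.
Take 2.227 servings of kale: +265.0 mg vitamin C for $2.00 (total $2.00, still need 0.0 mg).
Greedy by cheapest-per-mg is optimal for a single linear constraint, so the minimum cost is $2.00.

$2.00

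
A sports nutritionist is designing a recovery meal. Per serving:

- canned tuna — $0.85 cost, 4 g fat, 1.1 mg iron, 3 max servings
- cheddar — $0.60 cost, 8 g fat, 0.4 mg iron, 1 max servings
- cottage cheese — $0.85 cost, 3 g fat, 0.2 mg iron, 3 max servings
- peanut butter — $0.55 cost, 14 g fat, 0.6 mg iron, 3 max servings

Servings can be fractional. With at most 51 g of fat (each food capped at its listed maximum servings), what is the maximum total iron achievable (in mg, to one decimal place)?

Iron per g fat: canned tuna 0.275, cottage cheese 0.06667, cheddar 0.05, peanut butter 0.04286.
Take 3 servings of canned tuna: uses 12 g fat, +3.3 mg iron (running total 3.3 mg).
Take 3 servings of cottage cheese: uses 9 g fat, +0.6 mg iron (running total 3.9 mg).
Take 1 serving of cheddar: uses 8 g fat, +0.4 mg iron (running total 4.3 mg).
Take 1.571 servings of peanut butter: uses 22 g fat, +0.9 mg iron (running total 5.2 mg).
Greedy by best ratio exhausts the fat allowance optimally: 5.2 mg.

5.2 mg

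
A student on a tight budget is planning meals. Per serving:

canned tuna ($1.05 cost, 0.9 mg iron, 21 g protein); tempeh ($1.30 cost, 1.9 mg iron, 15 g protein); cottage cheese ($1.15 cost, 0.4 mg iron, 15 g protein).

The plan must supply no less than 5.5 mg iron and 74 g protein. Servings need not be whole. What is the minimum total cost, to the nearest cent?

$4.72

This is a tiny linear program; its minimum lies at a vertex of the feasible set. List the vertices and price them.
canned tuna only: max(5.5/0.9, 74/21) = 6.111 servings → $6.42.
tempeh only: max(5.5/1.9, 74/15) = 4.933 servings → $6.41.
cottage cheese only: max(5.5/0.4, 74/15) = 13.75 servings → $15.81.
canned tuna + tempeh with both tight: 2.201 servings and 1.852 servings → $4.72.
canned tuna + cottage cheese: intersection lies outside the first quadrant.
tempeh + cottage cheese with both tight: 2.351 servings and 2.582 servings → $6.03.
So the least-cost plan costs $4.72.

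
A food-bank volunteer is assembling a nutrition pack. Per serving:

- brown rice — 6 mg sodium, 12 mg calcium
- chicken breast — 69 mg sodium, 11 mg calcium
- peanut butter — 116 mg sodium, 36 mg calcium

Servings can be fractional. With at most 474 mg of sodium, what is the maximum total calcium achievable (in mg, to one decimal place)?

948.0 mg

Calcium per mg sodium: brown rice 2, peanut butter 0.3103, chicken breast 0.1594.
With no serving limits, spend the whole sodium allowance on brown rice: 474 mg / 6 mg × 12 mg = 948.0 mg.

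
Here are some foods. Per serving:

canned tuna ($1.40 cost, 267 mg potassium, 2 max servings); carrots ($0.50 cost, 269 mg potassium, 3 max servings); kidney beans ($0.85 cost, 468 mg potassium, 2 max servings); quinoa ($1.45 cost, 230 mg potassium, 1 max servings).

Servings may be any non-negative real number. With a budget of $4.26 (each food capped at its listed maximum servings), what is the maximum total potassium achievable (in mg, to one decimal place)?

Potassium per dollar: kidney beans 550.6, carrots 538, canned tuna 190.7, quinoa 158.6.
Take 2 servings of kidney beans: spends $1.70, +936.0 mg potassium (running total 936.0 mg).
Take 3 servings of carrots: spends $1.50, +807.0 mg potassium (running total 1743.0 mg).
Take 0.7571 servings of canned tuna: spends $1.06, +202.2 mg potassium (running total 1945.2 mg).
Filling greedily by potassium-per-dollar is optimal for one linear limit, giving 1945.2 mg.

1945.2 mg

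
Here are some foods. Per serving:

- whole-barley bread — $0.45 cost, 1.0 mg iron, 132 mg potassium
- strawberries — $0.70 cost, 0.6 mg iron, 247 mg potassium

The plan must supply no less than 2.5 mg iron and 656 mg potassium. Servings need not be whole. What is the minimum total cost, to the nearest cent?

whole-barley bread only: max(2.5/1.0, 656/132) = 4.97 servings → $2.24.
strawberries only: max(2.5/0.6, 656/247) = 4.167 servings → $2.92.
whole-barley bread + strawberries with both tight: 1.334 servings and 1.943 servings → $1.96.
So the least-cost plan costs $1.96.

$1.96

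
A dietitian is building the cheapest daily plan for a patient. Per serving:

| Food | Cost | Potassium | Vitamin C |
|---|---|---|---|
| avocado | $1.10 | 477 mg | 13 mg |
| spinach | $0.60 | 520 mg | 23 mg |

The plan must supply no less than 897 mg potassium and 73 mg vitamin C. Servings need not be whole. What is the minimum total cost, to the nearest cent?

avocado only: max(897/477, 73/13) = 5.615 servings → $6.18.
spinach only: max(897/520, 73/23) = 3.174 servings → $1.90.
avocado + spinach: intersection lies outside the first quadrant.
So the least-cost plan costs $1.90.

$1.90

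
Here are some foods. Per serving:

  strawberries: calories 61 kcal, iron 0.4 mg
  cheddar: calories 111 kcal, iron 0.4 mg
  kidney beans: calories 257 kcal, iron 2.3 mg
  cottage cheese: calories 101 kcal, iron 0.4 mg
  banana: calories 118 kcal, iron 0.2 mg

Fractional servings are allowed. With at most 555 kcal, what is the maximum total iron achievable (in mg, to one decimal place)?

5.0 mg

Iron per kcal: kidney beans 0.008949, strawberries 0.006557, cottage cheese 0.00396, cheddar 0.003604, banana 0.001695.
With no serving limits, spend the whole calories allowance on kidney beans: 555 kcal / 257 kcal × 2.3 mg = 5.0 mg.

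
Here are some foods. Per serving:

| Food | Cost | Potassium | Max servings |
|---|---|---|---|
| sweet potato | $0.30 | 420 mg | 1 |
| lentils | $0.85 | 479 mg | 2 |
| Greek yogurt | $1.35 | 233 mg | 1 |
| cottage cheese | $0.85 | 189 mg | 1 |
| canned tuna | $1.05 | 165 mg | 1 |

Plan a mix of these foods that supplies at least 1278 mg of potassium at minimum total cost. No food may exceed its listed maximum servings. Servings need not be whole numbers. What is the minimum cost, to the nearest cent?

Cost per mg of potassium: sweet potato $0.0007, lentils $0.0018, cottage cheese $0.0045, Greek yogurt $0.0058, canned tuna $0.0064.
Take 1 serving of sweet potato: +420.0 mg potassium for $0.30 (total $0.30, still need 858.0 mg).
Take 1.791 servings of lentils: +858.0 mg potassium for $1.52 (total $1.82, still need 0.0 mg).
Filling from the cheapest source first is optimal under one linear minimum: $1.82.

$1.82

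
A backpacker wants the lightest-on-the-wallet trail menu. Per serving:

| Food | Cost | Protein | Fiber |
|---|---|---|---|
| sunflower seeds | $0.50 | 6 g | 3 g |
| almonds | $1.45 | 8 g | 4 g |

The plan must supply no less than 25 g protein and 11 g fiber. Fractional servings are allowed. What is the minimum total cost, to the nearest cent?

$2.08

For a min-cost LP with two ≥-constraints, a basic feasible solution has at most two positive variables.
sunflower seeds only: max(25/6, 11/3) = 4.167 servings → $2.08.
almonds only: max(25/8, 11/4) = 3.125 servings → $4.53.
sunflower seeds + almonds (both tight): parallel constraints — no distinct corner.
The minimum over all feasible corners is $2.08.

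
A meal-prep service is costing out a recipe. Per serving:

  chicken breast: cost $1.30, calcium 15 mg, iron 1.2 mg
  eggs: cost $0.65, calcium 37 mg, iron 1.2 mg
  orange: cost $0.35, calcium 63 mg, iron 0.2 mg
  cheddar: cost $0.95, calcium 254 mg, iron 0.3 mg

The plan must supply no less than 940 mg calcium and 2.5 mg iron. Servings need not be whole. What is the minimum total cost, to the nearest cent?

The cheapest plan sits at a corner of the feasible region — with two constraints it uses at most two foods.
chicken breast only: max(940/15, 2.5/1.2) = 62.67 servings → $81.47.
eggs only: max(940/37, 2.5/1.2) = 25.41 servings → $16.51.
orange only: max(940/63, 2.5/0.2) = 14.92 servings → $5.22.
cheddar only: max(940/254, 2.5/0.3) = 8.333 servings → $7.92.
chicken breast + eggs: the both-tight solution has a negative serving — not a feasible corner.
chicken breast + orange: the both-tight solution has a negative serving — not a feasible corner.
chicken breast + cheddar with both tight: 1.175 servings and 3.631 servings → $4.98.
eggs + orange: the both-tight solution has a negative serving — not a feasible corner.
eggs + cheddar with both tight: 1.202 servings and 3.526 servings → $4.13.
orange + cheddar with both tight: 11.07 servings and 0.9561 servings → $4.78.
So the least-cost plan costs $4.13.

$4.13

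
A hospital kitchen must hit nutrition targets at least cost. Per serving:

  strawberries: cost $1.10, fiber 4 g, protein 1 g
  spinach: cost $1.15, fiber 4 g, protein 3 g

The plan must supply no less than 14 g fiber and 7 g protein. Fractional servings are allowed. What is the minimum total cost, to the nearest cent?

$3.94

Two binding constraints pin down two serving amounts, so the optimal mix uses at most two foods. The candidates are each food alone (scaled to the tighter of fiber/protein) and each pair with both constraints tight.
strawberries only: max(14/4, 7/1) = 7 servings → $7.70.
spinach only: max(14/4, 7/3) = 3.5 servings → $4.03.
strawberries + spinach with both tight: 1.75 servings and 1.75 servings → $3.94.
The minimum over all feasible corners is $3.94.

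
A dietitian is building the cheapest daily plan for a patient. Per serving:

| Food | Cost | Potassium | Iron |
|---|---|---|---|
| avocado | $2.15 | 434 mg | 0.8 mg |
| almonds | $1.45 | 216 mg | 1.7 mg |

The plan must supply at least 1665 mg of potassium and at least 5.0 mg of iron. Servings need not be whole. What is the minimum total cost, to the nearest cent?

$8.81

avocado only: max(1665/434, 5.0/0.8) = 6.25 servings → $13.44.
almonds only: max(1665/216, 5.0/1.7) = 7.708 servings → $11.18.
avocado + almonds with both tight: 3.098 servings and 1.483 servings → $8.81.
The minimum over all feasible corners is $8.81.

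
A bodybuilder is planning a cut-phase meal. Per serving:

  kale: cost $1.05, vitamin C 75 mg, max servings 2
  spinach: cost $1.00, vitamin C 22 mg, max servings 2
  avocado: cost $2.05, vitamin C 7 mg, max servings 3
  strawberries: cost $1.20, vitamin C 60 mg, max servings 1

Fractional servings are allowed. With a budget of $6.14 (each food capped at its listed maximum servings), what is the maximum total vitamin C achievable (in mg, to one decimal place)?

256.9 mg

Vitamin C per dollar: kale 71.43, strawberries 50, spinach 22, avocado 3.415.
Take 2 servings of kale: spends $2.10, +150.0 mg vitamin C (running total 150.0 mg).
Take 1 serving of strawberries: spends $1.20, +60.0 mg vitamin C (running total 210.0 mg).
Take 2 servings of spinach: spends $2.00, +44.0 mg vitamin C (running total 254.0 mg).
Take 0.4098 servings of avocado: spends $0.84, +2.9 mg vitamin C (running total 256.9 mg).
Filling greedily by vitamin C-per-dollar is optimal for one linear limit, giving 256.9 mg.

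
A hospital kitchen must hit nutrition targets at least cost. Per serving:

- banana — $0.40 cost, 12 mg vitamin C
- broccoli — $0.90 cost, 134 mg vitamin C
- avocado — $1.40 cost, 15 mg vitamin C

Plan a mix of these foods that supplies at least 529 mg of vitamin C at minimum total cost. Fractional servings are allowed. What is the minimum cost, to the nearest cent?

$3.55

Cost per mg of vitamin C: broccoli $0.0067, banana $0.0333, avocado $0.0933.
With no serving limits, use only broccoli: 529 mg / 134 mg = 3.948 servings × $0.90 = $3.55.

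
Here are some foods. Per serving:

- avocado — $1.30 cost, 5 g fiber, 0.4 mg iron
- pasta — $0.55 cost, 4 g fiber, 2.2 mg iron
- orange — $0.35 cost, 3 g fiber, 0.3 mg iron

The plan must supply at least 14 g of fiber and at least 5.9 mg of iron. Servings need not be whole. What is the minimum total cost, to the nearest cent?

Two binding constraints pin down two serving amounts, so the optimal mix uses at most two foods. The candidates are each food alone (scaled to the tighter of fiber/iron) and each pair with both constraints tight.
avocado only: max(14/5, 5.9/0.4) = 14.75 servings → $19.18.
pasta only: max(14/4, 5.9/2.2) = 3.5 servings → $1.93.
orange only: max(14/3, 5.9/0.3) = 19.67 servings → $6.88.
avocado + pasta with both tight: 0.766 servings and 2.543 servings → $2.39.
avocado + orange: intersection lies outside the first quadrant.
pasta + orange with both tight: 2.5 servings and 1.333 servings → $1.84.
So the least-cost plan costs $1.84.

$1.84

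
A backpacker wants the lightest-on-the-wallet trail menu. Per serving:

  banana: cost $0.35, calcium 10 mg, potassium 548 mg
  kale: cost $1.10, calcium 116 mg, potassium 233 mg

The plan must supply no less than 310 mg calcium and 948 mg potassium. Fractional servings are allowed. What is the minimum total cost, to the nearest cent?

$3.10

A basic optimal solution has at most two foods positive. Try each food alone and each pair with both targets met exactly.
banana only: max(310/10, 948/548) = 31 servings → $10.85.
kale only: max(310/116, 948/233) = 4.069 servings → $4.48.
banana + kale with both tight: 0.6163 servings and 2.619 servings → $3.10.
So the least-cost plan costs $3.10.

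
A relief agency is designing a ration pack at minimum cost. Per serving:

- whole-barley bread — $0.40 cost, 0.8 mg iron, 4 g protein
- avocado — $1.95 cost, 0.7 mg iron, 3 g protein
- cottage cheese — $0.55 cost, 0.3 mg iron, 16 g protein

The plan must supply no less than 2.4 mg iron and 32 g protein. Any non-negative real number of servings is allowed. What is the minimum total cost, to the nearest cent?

An LP optimum is at a vertex; with two nutrient constraints at most two foods are used. Check each candidate.
whole-barley bread only: max(2.4/0.8, 32/4) = 8 servings → $3.20.
avocado only: max(2.4/0.7, 32/3) = 10.67 servings → $20.80.
cottage cheese only: max(2.4/0.3, 32/16) = 8 servings → $4.40.
whole-barley bread + avocado: the both-tight solution has a negative serving — not a feasible corner.
whole-barley bread + cottage cheese with both tight: 2.483 servings and 1.379 servings → $1.75.
avocado + cottage cheese with both tight: 2.796 servings and 1.476 servings → $6.26.
So the least-cost plan costs $1.75.

$1.75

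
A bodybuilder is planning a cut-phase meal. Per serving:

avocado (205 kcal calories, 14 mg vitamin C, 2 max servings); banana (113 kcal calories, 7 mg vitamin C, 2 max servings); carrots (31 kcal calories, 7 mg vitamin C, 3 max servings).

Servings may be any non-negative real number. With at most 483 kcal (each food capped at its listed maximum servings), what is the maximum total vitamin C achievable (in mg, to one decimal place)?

Vitamin C per kcal: carrots 0.2258, avocado 0.06829, banana 0.06195.
Take 3 servings of carrots: uses 93 kcal, +21.0 mg vitamin C (running total 21.0 mg).
Take 1.902 servings of avocado: uses 390 kcal, +26.6 mg vitamin C (running total 47.6 mg).
Filling greedily by vitamin C-per-kcal is optimal for one linear limit, giving 47.6 mg.

47.6 mg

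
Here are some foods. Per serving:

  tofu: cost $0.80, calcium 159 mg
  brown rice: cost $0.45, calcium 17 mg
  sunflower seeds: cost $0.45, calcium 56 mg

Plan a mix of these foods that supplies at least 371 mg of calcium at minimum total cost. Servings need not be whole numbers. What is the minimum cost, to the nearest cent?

Cost per mg of calcium: tofu $0.0050, sunflower seeds $0.0080, brown rice $0.0265.
With no serving limits, use only tofu: 371 mg / 159 mg = 2.333 servings × $0.80 = $1.87.

$1.87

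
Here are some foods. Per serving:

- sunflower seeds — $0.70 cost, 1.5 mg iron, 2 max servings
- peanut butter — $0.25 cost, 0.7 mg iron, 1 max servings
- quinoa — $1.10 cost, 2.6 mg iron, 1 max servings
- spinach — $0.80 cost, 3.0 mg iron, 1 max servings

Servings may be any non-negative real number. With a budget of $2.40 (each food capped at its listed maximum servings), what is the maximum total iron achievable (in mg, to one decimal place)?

Iron per dollar: spinach 3.75, peanut butter 2.8, quinoa 2.364, sunflower seeds 2.143.
Take 1 serving of spinach: spends $0.80, +3.0 mg iron (running total 3.0 mg).
Take 1 serving of peanut butter: spends $0.25, +0.7 mg iron (running total 3.7 mg).
Take 1 serving of quinoa: spends $1.10, +2.6 mg iron (running total 6.3 mg).
Take 0.3571 servings of sunflower seeds: spends $0.25, +0.5 mg iron (running total 6.8 mg).
Greedy by best ratio exhausts the cost allowance optimally: 6.8 mg.

6.8 mg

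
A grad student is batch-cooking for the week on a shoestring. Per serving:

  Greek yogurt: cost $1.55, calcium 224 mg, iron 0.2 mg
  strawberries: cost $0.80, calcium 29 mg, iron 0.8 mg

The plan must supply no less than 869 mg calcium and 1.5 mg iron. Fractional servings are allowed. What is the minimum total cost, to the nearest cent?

Minimising a linear cost over {calcium ≥ 869, iron ≥ 1.5, servings ≥ 0} — the optimum is at a vertex, using one or two foods.
Greek yogurt only: max(869/224, 1.5/0.2) = 7.5 servings → $11.62.
strawberries only: max(869/29, 1.5/0.8) = 29.97 servings → $23.97.
Greek yogurt + strawberries with both tight: 3.758 servings and 0.9354 servings → $6.57.
So the least-cost plan costs $6.57.

$6.57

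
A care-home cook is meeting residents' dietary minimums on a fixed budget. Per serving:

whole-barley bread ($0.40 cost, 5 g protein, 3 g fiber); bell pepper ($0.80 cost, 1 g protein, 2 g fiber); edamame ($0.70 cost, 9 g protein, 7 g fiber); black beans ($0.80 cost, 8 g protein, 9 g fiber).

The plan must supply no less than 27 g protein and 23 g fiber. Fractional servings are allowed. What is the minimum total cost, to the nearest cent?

whole-barley bread only: max(27/5, 23/3) = 7.667 servings → $3.07.
bell pepper only: max(27/1, 23/2) = 27 servings → $21.60.
edamame only: max(27/9, 23/7) = 3.286 servings → $2.30.
black beans only: max(27/8, 23/9) = 3.375 servings → $2.70.
whole-barley bread + bell pepper with both tight: 4.429 servings and 4.857 servings → $5.66.
whole-barley bread + edamame: the both-tight solution has a negative serving — not a feasible corner.
whole-barley bread + black beans with both tight: 2.81 servings and 1.619 servings → $2.42.
bell pepper + edamame with both tight: 1.636 servings and 2.818 servings → $3.28.
bell pepper + black beans: intersection lies outside the first quadrant.
edamame + black beans with both tight: 2.36 servings and 0.72 servings → $2.23.
So the least-cost plan costs $2.23.

$2.23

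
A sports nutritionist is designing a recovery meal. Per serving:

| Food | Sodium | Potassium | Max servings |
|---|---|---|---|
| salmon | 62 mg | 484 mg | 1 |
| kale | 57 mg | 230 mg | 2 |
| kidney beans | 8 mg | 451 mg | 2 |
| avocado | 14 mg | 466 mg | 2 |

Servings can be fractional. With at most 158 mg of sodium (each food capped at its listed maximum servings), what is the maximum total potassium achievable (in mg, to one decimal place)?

Potassium per mg sodium: kidney beans 56.38, avocado 33.29, salmon 7.806, kale 4.035.
Take 2 servings of kidney beans: uses 16 mg sodium, +902.0 mg potassium (running total 902.0 mg).
Take 2 servings of avocado: uses 28 mg sodium, +932.0 mg potassium (running total 1834.0 mg).
Take 1 serving of salmon: uses 62 mg sodium, +484.0 mg potassium (running total 2318.0 mg).
Take 0.9123 servings of kale: uses 52 mg sodium, +209.8 mg potassium (running total 2527.8 mg).
Greedy by best ratio exhausts the sodium allowance optimally: 2527.8 mg.

2527.8 mg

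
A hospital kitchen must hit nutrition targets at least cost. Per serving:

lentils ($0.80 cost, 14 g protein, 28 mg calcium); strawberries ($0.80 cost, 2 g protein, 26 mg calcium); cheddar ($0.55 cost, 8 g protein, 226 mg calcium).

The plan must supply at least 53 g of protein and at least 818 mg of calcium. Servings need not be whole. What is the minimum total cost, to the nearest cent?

A basic optimal solution has at most two foods positive. Try each food alone and each pair with both targets met exactly.
lentils only: max(53/14, 818/28) = 29.21 servings → $23.37.
strawberries only: max(53/2, 818/26) = 31.46 servings → $25.17.
cheddar only: max(53/8, 818/226) = 6.625 servings → $3.64.
lentils + strawberries: the both-tight solution has a negative serving — not a feasible corner.
lentils + cheddar with both tight: 1.848 servings and 3.39 servings → $3.34.
strawberries + cheddar with both tight: 22.27 servings and 1.057 servings → $18.40.
The minimum over all feasible corners is $3.34.

$3.34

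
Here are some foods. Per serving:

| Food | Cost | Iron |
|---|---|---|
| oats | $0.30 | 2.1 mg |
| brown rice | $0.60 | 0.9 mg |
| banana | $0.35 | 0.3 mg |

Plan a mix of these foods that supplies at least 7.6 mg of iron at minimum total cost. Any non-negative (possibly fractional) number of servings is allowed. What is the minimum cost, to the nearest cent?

$1.09

Cost per mg of iron: oats $0.1429, brown rice $0.6667, banana $1.1667.
With no serving limits, use only oats: 7.6 mg / 2.1 mg = 3.619 servings × $0.30 = $1.09.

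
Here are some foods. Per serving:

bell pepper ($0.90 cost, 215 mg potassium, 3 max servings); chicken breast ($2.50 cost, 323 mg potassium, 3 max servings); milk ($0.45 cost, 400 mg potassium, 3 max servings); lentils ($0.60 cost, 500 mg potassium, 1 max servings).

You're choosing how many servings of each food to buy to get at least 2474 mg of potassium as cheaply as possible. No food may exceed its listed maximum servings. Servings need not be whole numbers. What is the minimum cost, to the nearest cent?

$5.65

Cost per mg of potassium: milk $0.0011, lentils $0.0012, bell pepper $0.0042, chicken breast $0.0077.
Take 3 servings of milk: +1200.0 mg potassium for $1.35 (total $1.35, still need 1274.0 mg).
Take 1 serving of lentils: +500.0 mg potassium for $0.60 (total $1.95, still need 774.0 mg).
Take 3 servings of bell pepper: +645.0 mg potassium for $2.70 (total $4.65, still need 129.0 mg).
Take 0.3994 servings of chicken breast: +129.0 mg potassium for $1.00 (total $5.65, still need 0.0 mg).
Greedy by cheapest-per-mg is optimal for a single linear constraint, so the minimum cost is $5.65.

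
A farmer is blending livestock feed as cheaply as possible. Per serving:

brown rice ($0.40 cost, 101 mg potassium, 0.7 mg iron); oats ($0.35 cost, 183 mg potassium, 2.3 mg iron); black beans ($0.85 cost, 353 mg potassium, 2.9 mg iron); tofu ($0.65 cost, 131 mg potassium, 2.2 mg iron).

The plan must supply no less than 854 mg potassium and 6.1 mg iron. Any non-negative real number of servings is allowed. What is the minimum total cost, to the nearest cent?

$1.63

For a min-cost LP with two ≥-constraints, a basic feasible solution has at most two positive variables.
brown rice only: max(854/101, 6.1/0.7) = 8.714 servings → $3.49.
oats only: max(854/183, 6.1/2.3) = 4.667 servings → $1.63.
black beans only: max(854/353, 6.1/2.9) = 2.419 servings → $2.06.
tofu only: max(854/131, 6.1/2.2) = 6.519 servings → $4.24.
brown rice + oats with both tight: 8.137 servings and 0.1756 servings → $3.32.
brown rice + black beans with both tight: 7.059 servings and 0.3996 servings → $3.16.
brown rice + tofu with both tight: 8.274 servings and 0.1402 servings → $3.40.
oats + black beans: intersection lies outside the first quadrant.
oats + tofu: the both-tight solution has a negative serving — not a feasible corner.
black beans + tofu: the both-tight solution has a negative serving — not a feasible corner.
The minimum over all feasible corners is $1.63.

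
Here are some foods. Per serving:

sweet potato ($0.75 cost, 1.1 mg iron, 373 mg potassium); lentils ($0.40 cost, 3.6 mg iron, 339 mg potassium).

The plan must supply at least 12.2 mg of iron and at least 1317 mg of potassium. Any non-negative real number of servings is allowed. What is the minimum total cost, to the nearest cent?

$1.55

With two linear requirements the optimum uses one or two foods; enumerate the corners.
sweet potato only: max(12.2/1.1, 1317/373) = 11.09 servings → $8.32.
lentils only: max(12.2/3.6, 1317/339) = 3.885 servings → $1.55.
sweet potato + lentils with both tight: 0.6242 servings and 3.198 servings → $1.75.
Cheapest feasible corner: $1.55.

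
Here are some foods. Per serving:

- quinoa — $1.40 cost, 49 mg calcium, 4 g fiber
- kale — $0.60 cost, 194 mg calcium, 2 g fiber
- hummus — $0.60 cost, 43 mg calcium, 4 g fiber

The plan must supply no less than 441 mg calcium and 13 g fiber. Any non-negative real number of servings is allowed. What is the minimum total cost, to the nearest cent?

An LP optimum is at a vertex; with two nutrient constraints at most two foods are used. Check each candidate.
quinoa only: max(441/49, 13/4) = 9 servings → $12.60.
kale only: max(441/194, 13/2) = 6.5 servings → $3.90.
hummus only: max(441/43, 13/4) = 10.26 servings → $6.15.
quinoa + kale with both tight: 2.419 servings and 1.662 servings → $4.38.
quinoa + hummus: intersection lies outside the first quadrant.
kale + hummus with both tight: 1.746 servings and 2.377 servings → $2.47.
The minimum over all feasible corners is $2.47.

$2.47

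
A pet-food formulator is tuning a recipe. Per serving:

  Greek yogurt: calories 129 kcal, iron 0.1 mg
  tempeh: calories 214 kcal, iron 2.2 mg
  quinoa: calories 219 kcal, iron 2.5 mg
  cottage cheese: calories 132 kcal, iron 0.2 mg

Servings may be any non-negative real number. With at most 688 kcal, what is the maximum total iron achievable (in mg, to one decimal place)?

7.9 mg

Iron per kcal: quinoa 0.01142, tempeh 0.01028, cottage cheese 0.001515, Greek yogurt 0.0007752.
With no serving limits, spend the whole calories allowance on quinoa: 688 kcal / 219 kcal × 2.5 mg = 7.9 mg.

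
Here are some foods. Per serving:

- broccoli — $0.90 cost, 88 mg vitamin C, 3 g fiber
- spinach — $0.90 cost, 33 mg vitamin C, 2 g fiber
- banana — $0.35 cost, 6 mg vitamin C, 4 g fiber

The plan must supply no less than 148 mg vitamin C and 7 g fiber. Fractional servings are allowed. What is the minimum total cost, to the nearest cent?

$1.66

With two linear requirements the optimum uses one or two foods; enumerate the corners.
broccoli only: max(148/88, 7/3) = 2.333 servings → $2.10.
spinach only: max(148/33, 7/2) = 4.485 servings → $4.04.
banana only: max(148/6, 7/4) = 24.67 servings → $8.63.
broccoli + spinach with both tight: 0.8442 servings and 2.234 servings → $2.77.
broccoli + banana with both tight: 1.647 servings and 0.515 servings → $1.66.
spinach + banana with both targets exact would need a negative amount; discard.
So the least-cost plan costs $1.66.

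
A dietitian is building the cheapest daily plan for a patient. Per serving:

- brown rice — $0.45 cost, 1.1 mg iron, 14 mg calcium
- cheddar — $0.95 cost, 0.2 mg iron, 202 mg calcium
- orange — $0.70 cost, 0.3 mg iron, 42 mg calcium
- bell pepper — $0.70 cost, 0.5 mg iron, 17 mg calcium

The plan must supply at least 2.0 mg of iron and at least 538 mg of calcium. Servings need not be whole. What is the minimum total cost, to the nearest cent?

At the optimum either one food covers both requirements or two foods hit both targets exactly; no other combination can be cheaper.
brown rice only: max(2.0/1.1, 538/14) = 38.43 servings → $17.29.
cheddar only: max(2.0/0.2, 538/202) = 10 servings → $9.50.
orange only: max(2.0/0.3, 538/42) = 12.81 servings → $8.97.
bell pepper only: max(2.0/0.5, 538/17) = 31.65 servings → $22.15.
brown rice + cheddar with both tight: 1.351 servings and 2.57 servings → $3.05.
brown rice + orange with both targets exact would need a negative amount; discard.
brown rice + bell pepper with both targets exact would need a negative amount; discard.
cheddar + orange with both tight: 1.483 servings and 5.678 servings → $5.38.
cheddar + bell pepper with both tight: 2.408 servings and 3.037 servings → $4.41.
orange + bell pepper: the both-tight solution has a negative serving — not a feasible corner.
So the least-cost plan costs $3.05.

$3.05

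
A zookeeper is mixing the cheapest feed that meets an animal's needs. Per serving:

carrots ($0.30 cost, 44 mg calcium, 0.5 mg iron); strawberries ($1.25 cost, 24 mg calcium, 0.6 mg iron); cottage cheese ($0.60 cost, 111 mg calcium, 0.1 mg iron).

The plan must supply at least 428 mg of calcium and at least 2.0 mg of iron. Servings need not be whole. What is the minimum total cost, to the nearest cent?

Minimising a linear cost over {calcium ≥ 428, iron ≥ 2.0, servings ≥ 0} — the optimum is at a vertex, using one or two foods.
carrots only: max(428/44, 2.0/0.5) = 9.727 servings → $2.92.
strawberries only: max(428/24, 2.0/0.6) = 17.83 servings → $22.29.
cottage cheese only: max(428/111, 2.0/0.1) = 20 servings → $12.00.
carrots + strawberries: the both-tight solution has a negative serving — not a feasible corner.
carrots + cottage cheese with both tight: 3.507 servings and 2.466 servings → $2.53.
strawberries + cottage cheese with both tight: 2.791 servings and 3.252 servings → $5.44.
So the least-cost plan costs $2.53.

$2.53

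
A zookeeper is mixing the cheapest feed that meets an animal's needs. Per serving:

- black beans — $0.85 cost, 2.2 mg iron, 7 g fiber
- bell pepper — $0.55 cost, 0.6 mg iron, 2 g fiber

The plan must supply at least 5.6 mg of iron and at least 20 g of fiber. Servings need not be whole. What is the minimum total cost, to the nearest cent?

For a min-cost LP with two ≥-constraints, a basic feasible solution has at most two positive variables.
black beans only: max(5.6/2.2, 20/7) = 2.857 servings → $2.43.
bell pepper only: max(5.6/0.6, 20/2) = 10 servings → $5.50.
black beans + bell pepper: intersection lies outside the first quadrant.
So the least-cost plan costs $2.43.

$2.43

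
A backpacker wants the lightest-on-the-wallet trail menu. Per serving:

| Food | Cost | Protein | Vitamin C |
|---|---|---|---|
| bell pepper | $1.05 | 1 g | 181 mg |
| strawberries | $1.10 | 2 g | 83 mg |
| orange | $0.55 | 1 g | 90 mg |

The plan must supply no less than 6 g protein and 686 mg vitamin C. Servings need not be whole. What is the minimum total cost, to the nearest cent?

Minimising a linear cost over {protein ≥ 6, vitamin C ≥ 686, servings ≥ 0} — the optimum is at a vertex, using one or two foods.
bell pepper only: max(6/1, 686/181) = 6 servings → $6.30.
strawberries only: max(6/2, 686/83) = 8.265 servings → $9.09.
orange only: max(6/1, 686/90) = 7.622 servings → $4.19.
bell pepper + strawberries with both tight: 3.133 servings and 1.434 servings → $4.87.
bell pepper + orange with both tight: 1.604 servings and 4.396 servings → $4.10.
strawberries + orange with both targets exact would need a negative amount; discard.
The minimum over all feasible corners is $4.10.

$4.10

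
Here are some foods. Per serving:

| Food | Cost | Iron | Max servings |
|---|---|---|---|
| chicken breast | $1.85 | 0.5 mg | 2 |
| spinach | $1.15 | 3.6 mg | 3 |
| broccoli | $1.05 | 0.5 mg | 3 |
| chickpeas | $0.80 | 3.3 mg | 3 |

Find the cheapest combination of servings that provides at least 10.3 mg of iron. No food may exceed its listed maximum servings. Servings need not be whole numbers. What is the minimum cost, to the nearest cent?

$2.53

Cost per mg of iron: chickpeas $0.2424, spinach $0.3194, broccoli $2.1000, chicken breast $3.7000.
Take 3 servings of chickpeas: +9.9 mg iron for $2.40 (total $2.40, still need 0.4 mg).
Take 0.1111 servings of spinach: +0.4 mg iron for $0.13 (total $2.53, still need 0.0 mg).
Filling from the cheapest source first is optimal under one linear minimum: $2.53.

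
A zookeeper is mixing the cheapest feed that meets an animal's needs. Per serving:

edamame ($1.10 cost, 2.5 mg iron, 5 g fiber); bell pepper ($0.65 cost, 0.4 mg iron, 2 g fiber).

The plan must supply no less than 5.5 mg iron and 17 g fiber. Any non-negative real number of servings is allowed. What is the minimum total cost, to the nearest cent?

The cheapest plan sits at a corner of the feasible region — with two constraints it uses at most two foods.
edamame only: max(5.5/2.5, 17/5) = 3.4 servings → $3.74.
bell pepper only: max(5.5/0.4, 17/2) = 13.75 servings → $8.94.
edamame + bell pepper with both tight: 1.4 servings and 5 servings → $4.79.
So the least-cost plan costs $3.74.

$3.74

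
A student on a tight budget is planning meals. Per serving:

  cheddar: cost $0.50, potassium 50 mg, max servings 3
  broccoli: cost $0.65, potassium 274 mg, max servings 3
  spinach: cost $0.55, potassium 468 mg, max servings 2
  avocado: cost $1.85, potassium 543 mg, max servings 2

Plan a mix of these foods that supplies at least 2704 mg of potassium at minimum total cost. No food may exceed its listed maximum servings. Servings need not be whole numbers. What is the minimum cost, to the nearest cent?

$6.27

Cost per mg of potassium: spinach $0.0012, broccoli $0.0024, avocado $0.0034, cheddar $0.0100.
Take 2 servings of spinach: +936.0 mg potassium for $1.10 (total $1.10, still need 1768.0 mg).
Take 3 servings of broccoli: +822.0 mg potassium for $1.95 (total $3.05, still need 946.0 mg).
Take 1.742 servings of avocado: +946.0 mg potassium for $3.22 (total $6.27, still need 0.0 mg).
Greedy by cheapest-per-mg is optimal for a single linear constraint, so the minimum cost is $6.27.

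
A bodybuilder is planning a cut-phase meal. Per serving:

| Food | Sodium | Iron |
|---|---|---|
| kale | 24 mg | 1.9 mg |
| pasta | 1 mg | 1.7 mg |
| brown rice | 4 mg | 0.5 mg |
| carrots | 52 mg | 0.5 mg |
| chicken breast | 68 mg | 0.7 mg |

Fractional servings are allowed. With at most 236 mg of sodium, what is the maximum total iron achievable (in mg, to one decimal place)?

401.2 mg

Iron per mg sodium: pasta 1.7, brown rice 0.125, kale 0.07917, chicken breast 0.01029, carrots 0.009615.
With no serving limits, spend the whole sodium allowance on pasta: 236 mg / 1 mg × 1.7 mg = 401.2 mg.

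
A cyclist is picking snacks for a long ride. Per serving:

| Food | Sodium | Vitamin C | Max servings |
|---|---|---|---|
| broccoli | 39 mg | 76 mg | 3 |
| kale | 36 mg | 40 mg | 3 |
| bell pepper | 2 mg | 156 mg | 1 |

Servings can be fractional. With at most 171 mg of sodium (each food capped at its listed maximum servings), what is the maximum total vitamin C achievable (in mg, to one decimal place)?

441.8 mg

Vitamin C per mg sodium: bell pepper 78, broccoli 1.949, kale 1.111.
Take 1 serving of bell pepper: uses 2 mg sodium, +156.0 mg vitamin C (running total 156.0 mg).
Take 3 servings of broccoli: uses 117 mg sodium, +228.0 mg vitamin C (running total 384.0 mg).
Take 1.444 servings of kale: uses 52 mg sodium, +57.8 mg vitamin C (running total 441.8 mg).
Filling greedily by vitamin C-per-mg sodium is optimal for one linear limit, giving 441.8 mg.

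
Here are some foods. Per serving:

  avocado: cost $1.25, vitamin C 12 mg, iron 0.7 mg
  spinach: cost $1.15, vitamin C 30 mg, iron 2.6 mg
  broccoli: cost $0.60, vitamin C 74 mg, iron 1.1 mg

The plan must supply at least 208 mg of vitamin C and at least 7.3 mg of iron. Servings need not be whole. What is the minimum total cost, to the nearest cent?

Two binding constraints pin down two serving amounts, so the optimal mix uses at most two foods. The candidates are each food alone (scaled to the tighter of vitamin C/iron) and each pair with both constraints tight.
avocado only: max(208/12, 7.3/0.7) = 17.33 servings → $21.67.
spinach only: max(208/30, 7.3/2.6) = 6.933 servings → $7.97.
broccoli only: max(208/74, 7.3/1.1) = 6.636 servings → $3.98.
avocado + spinach with both targets exact would need a negative amount; discard.
avocado + broccoli with both tight: 8.067 servings and 1.503 servings → $10.99.
spinach + broccoli with both tight: 1.954 servings and 2.019 servings → $3.46.
So the least-cost plan costs $3.46.

$3.46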